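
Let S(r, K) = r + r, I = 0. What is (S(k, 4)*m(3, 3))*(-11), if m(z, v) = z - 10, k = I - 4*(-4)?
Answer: 2464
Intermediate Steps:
k = 16 (k = 0 - 4*(-4) = 0 + 16 = 16)
m(z, v) = -10 + z
S(r, K) = 2*r
(S(k, 4)*m(3, 3))*(-11) = ((2*16)*(-10 + 3))*(-11) = (32*(-7))*(-11) = -224*(-11) = 2464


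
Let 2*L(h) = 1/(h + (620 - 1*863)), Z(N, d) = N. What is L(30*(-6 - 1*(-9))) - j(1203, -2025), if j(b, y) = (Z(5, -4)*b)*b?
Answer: -2214229771/306 ≈ -7.2360e+6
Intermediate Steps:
L(h) = 1/(2*(-243 + h)) (L(h) = 1/(2*(h + (620 - 1*863))) = 1/(2*(h + (620 - 863))) = 1/(2*(h - 243)) = 1/(2*(-243 + h)))
j(b, y) = 5*b² (j(b, y) = (5*b)*b = 5*b²)
L(30*(-6 - 1*(-9))) - j(1203, -2025) = 1/(2*(-243 + 30*(-6 - 1*(-9)))) - 5*1203² = 1/(2*(-243 + 30*(-6 + 9))) - 5*1447209 = 1/(2*(-243 + 30*3)) - 1*7236045 = 1/(2*(-243 + 90)) - 7236045 = (½)/(-153) - 7236045 = (½)*(-1/153) - 7236045 = -1/306 - 7236045 = -2214229771/306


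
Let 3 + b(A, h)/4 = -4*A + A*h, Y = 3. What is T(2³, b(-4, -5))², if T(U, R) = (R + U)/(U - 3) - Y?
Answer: 625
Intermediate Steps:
b(A, h) = -12 - 16*A + 4*A*h (b(A, h) = -12 + 4*(-4*A + A*h) = -12 + (-16*A + 4*A*h) = -12 - 16*A + 4*A*h)
T(U, R) = -3 + (R + U)/(-3 + U) (T(U, R) = (R + U)/(U - 3) - 1*3 = (R + U)/(-3 + U) - 3 = -3 + (R + U)/(-3 + U))
T(2³, b(-4, -5))² = ((9 + (-12 - 16*(-4) + 4*(-4)*(-5)) - 2*2³)/(-3 + 2³))² = ((9 + (-12 + 64 + 80) - 2*8)/(-3 + 8))² = ((9 + 132 - 16)/5)² = ((⅕)*125)² = 25² = 625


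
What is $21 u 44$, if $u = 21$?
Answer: $19404$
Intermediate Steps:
$21 u 44 = 21 \cdot 21 \cdot 44 = 441 \cdot 44 = 19404$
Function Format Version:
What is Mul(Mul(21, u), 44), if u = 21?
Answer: 19404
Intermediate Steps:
Mul(Mul(21, u), 44) = Mul(Mul(21, 21), 44) = Mul(441, 44) = 19404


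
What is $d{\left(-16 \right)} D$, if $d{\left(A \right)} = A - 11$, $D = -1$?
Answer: $27$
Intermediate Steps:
$d{\left(A \right)} = -11 + A$
$d{\left(-16 \right)} D = \left(-11 - 16\right) \left(-1\right) = \left(-27\right) \left(-1\right) = 27$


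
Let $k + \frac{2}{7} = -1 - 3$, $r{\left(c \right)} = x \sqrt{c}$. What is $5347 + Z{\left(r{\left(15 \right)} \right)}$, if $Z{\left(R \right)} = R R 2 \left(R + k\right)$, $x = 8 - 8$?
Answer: $5347$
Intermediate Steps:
$x = 0$ ($x = 8 - 8 = 0$)
$r{\left(c \right)} = 0$ ($r{\left(c \right)} = 0 \sqrt{c} = 0$)
$k = - \frac{30}{7}$ ($k = - \frac{2}{7} - 4 = - \frac{30}{7} \approx -4.2857$)
$Z{\left(R \right)} = 2 R^{2} \left(- \frac{30}{7} + R\right)$ ($Z{\left(R \right)} = R R 2 \left(R - \frac{30}{7}\right) = R^{2} \cdot 2 \left(- \frac{30}{7} + R\right) = 2 R^{2} \left(- \frac{30}{7} + R\right)$)
$5347 + Z{\left(r{\left(15 \right)} \right)} = 5347 + 0^{2} \left(- \frac{60}{7} + 2 \cdot 0\right) = 5347 + 0 \left(- \frac{60}{7} + 0\right) = 5347 + 0 \left(- \frac{60}{7}\right) = 5347 + 0 = 5347$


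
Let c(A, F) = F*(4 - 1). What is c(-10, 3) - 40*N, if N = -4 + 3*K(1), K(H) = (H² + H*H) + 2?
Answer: -311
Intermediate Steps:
c(A, F) = 3*F (c(A, F) = F*3 = 3*F)
K(H) = 2 + 2*H² (K(H) = (H² + H²) + 2 = 2*H² + 2 = 2 + 2*H²)
N = 8 (N = -4 + 3*(2 + 2*1²) = -4 + 3*(2 + 2*1) = -4 + 3*(2 + 2) = -4 + 3*4 = -4 + 12 = 8)
c(-10, 3) - 40*N = 3*3 - 40*8 = 9 - 320 = -311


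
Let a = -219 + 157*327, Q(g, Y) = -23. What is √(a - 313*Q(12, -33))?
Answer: √58319 ≈ 241.49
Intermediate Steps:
a = 51120 (a = -219 + 51339 = 51120)
√(a - 313*Q(12, -33)) = √(51120 - 313*(-23)) = √(51120 + 7199) = √58319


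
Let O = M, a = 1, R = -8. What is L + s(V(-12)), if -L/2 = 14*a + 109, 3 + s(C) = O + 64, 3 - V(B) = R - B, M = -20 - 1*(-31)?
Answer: -174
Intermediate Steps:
M = 11 (M = -20 + 31 = 11)
V(B) = 11 + B (V(B) = 3 - (-8 - B) = 3 + (8 + B) = 11 + B)
O = 11
s(C) = 72 (s(C) = -3 + (11 + 64) = -3 + 75 = 72)
L = -246 (L = -2*(14*1 + 109) = -2*(14 + 109) = -2*123 = -246)
L + s(V(-12)) = -246 + 72 = -174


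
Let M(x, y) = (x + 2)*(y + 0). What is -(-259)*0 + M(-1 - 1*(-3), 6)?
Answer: 24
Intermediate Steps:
M(x, y) = y*(2 + x) (M(x, y) = (2 + x)*y = y*(2 + x))
-(-259)*0 + M(-1 - 1*(-3), 6) = -(-259)*0 + 6*(2 + (-1 - 1*(-3))) = -37*0 + 6*(2 + (-1 + 3)) = 0 + 6*(2 + 2) = 0 + 6*4 = 0 + 24 = 24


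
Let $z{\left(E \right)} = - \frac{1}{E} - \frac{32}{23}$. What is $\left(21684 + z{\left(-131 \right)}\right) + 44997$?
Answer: $\frac{200905684}{3013} \approx 66680.0$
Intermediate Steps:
$z{\left(E \right)} = - \frac{32}{23} - \frac{1}{E}$ ($z{\left(E \right)} = - \frac{1}{E} - \frac{32}{23} = - \frac{32}{23} - \frac{1}{E}$)
$\left(21684 + z{\left(-131 \right)}\right) + 44997 = \left(21684 - \frac{4169}{3013}\right) + 44997 = \frac{65329723}{3013} + 44997 = \frac{200905684}{3013}$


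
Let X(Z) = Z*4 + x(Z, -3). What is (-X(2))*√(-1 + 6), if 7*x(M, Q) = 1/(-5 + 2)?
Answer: -167*√5/21 ≈ -17.782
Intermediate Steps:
x(M, Q) = -1/21 (x(M, Q) = 1/(7*(-5 + 2)) = (⅐)/(-3) = (⅐)*(-⅓) = -1/21)
X(Z) = -1/21 + 4*Z (X(Z) = Z*4 - 1/21 = 4*Z - 1/21 = -1/21 + 4*Z)
(-X(2))*√(-1 + 6) = (-(-1/21 + 4*2))*√(-1 + 6) = (-(-1/21 + 8))*√5 = (-1*167/21)*√5 = -167*√5/21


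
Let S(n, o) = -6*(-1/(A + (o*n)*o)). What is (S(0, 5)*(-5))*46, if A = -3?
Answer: 460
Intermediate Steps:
S(n, o) = -6/(3 - n*o²) (S(n, o) = -6*(-1/(-3 + (o*n)*o)) = -6*(-1/(-3 + (n*o)*o)) = -6*(-1/(-3 + n*o²)) = -6/(3 - n*o²))
(S(0, 5)*(-5))*46 = ((6/(-3 + 0*5²))*(-5))*46 = ((6/(-3 + 0*25))*(-5))*46 = ((6/(-3 + 0))*(-5))*46 = ((6/(-3))*(-5))*46 = ((6*(-⅓))*(-5))*46 = -2*(-5)*46 = 10*46 = 460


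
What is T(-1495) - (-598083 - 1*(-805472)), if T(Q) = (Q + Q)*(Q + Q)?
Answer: 8732711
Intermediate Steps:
T(Q) = 4*Q² (T(Q) = (2*Q)*(2*Q) = 4*Q²)
T(-1495) - (-598083 - 1*(-805472)) = 4*(-1495)² - (-598083 - 1*(-805472)) = 4*2235025 - (-598083 + 805472) = 8940100 - 1*207389 = 8940100 - 207389 = 8732711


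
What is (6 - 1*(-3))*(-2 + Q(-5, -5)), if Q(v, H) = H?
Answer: -63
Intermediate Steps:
(6 - 1*(-3))*(-2 + Q(-5, -5)) = (6 - 1*(-3))*(-2 - 5) = (6 + 3)*(-7) = 9*(-7) = -63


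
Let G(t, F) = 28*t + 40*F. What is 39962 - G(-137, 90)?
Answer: 40198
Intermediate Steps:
39962 - G(-137, 90) = 39962 - (28*(-137) + 40*90) = 39962 - (-3836 + 3600) = 39962 - 1*(-236) = 39962 + 236 = 40198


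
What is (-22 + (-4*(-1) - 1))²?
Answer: 361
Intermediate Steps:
(-22 + (-4*(-1) - 1))² = (-22 + (4 - 1))² = (-22 + 3)² = (-19)² = 361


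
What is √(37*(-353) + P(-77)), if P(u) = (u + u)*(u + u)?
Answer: √10655 ≈ 103.22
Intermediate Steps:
P(u) = 4*u² (P(u) = (2*u)*(2*u) = 4*u²)
√(37*(-353) + P(-77)) = √(37*(-353) + 4*(-77)²) = √(-13061 + 4*5929) = √(-13061 + 23716) = √10655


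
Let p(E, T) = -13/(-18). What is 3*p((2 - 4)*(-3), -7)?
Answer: 13/6 ≈ 2.1667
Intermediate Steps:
p(E, T) = 13/18 (p(E, T) = -13*(-1/18) = 13/18)
3*p((2 - 4)*(-3), -7) = 3*(13/18) = 13/6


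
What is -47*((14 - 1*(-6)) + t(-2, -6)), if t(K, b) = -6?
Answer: -658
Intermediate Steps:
-47*((14 - 1*(-6)) + t(-2, -6)) = -47*((14 - 1*(-6)) - 6) = -47*((14 + 6) - 6) = -47*(20 - 6) = -47*14 = -658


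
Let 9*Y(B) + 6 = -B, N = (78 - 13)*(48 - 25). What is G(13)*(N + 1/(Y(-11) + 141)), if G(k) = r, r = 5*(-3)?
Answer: -28569585/1274 ≈ -22425.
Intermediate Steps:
r = -15
G(k) = -15
N = 1495 (N = 65*23 = 1495)
Y(B) = -2/3 - B/9 (Y(B) = -2/3 + (-B)/9 = -2/3 - B/9)
G(13)*(N + 1/(Y(-11) + 141)) = -15*(1495 + 1/((-2/3 - 1/9*(-11)) + 141)) = -15*(1495 + 1/((-2/3 + 11/9) + 141)) = -15*(1495 + 1/(5/9 + 141)) = -15*(1495 + 1/(1274/9)) = -15*(1495 + 9/1274) = -15*1904639/1274 = -28569585/1274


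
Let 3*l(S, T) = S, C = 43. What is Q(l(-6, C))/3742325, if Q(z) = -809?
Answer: -809/3742325 ≈ -0.00021618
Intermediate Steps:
l(S, T) = S/3
Q(l(-6, C))/3742325 = -809/3742325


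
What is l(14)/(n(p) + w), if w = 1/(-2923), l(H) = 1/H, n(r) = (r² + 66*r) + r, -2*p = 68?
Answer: -2923/45914498 ≈ -6.3662e-5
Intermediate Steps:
p = -34 (p = -½*68 = -34)
n(r) = r² + 67*r
w = -1/2923 ≈ -0.00034211
l(14)/(n(p) + w) = 1/(14*(-34*(67 - 34) - 1/2923)) = 1/(14*(-34*33 - 1/2923)) = 1/(14*(-1122 - 1/2923)) = 1/(14*(-3279607/2923)) = (1/14)*(-2923/3279607) = -2923/45914498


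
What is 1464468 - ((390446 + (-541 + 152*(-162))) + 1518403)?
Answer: -419216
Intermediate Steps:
1464468 - ((390446 + (-541 + 152*(-162))) + 1518403) = 1464468 - ((390446 + (-541 - 24624)) + 1518403) = 1464468 - ((390446 - 25165) + 1518403) = 1464468 - (365281 + 1518403) = 1464468 - 1*1883684 = 1464468 - 1883684 = -419216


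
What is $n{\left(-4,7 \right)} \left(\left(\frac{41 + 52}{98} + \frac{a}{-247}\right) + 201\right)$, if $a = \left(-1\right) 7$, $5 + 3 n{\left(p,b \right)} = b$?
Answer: $\frac{4889063}{36309} \approx 134.65$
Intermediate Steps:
$n{\left(p,b \right)} = - \frac{5}{3} + \frac{b}{3}$
$a = -7$
$n{\left(-4,7 \right)} \left(\left(\frac{41 + 52}{98} + \frac{a}{-247}\right) + 201\right) = \left(- \frac{5}{3} + \frac{1}{3} \cdot 7\right) \left(\left(\frac{41 + 52}{98} - \frac{7}{-247}\right) + 201\right) = \left(- \frac{5}{3} + \frac{7}{3}\right) \left(\left(93 \cdot \frac{1}{98} - - \frac{7}{247}\right) + 201\right) = \frac{2 \left(\left(\frac{93}{98} + \frac{7}{247}\right) + 201\right)}{3} = \frac{2 \left(\frac{23657}{24206} + 201\right)}{3} = \frac{2}{3} \cdot \frac{4889063}{24206} = \frac{4889063}{36309}$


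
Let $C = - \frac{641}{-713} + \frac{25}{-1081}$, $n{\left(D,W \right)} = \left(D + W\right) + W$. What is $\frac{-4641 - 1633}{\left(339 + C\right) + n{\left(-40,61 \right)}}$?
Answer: $- \frac{210248014}{14137483} \approx -14.872$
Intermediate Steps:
$n{\left(D,W \right)} = D + 2 W$
$C = \frac{29352}{33511}$ ($C = \left(-641\right) \left(- \frac{1}{713}\right) + 25 \left(- \frac{1}{1081}\right) = \frac{641}{713} - \frac{25}{1081} = \frac{29352}{33511} \approx 0.87589$)
$\frac{-4641 - 1633}{\left(339 + C\right) + n{\left(-40,61 \right)}} = \frac{-4641 - 1633}{\left(339 + \frac{29352}{33511}\right) + \left(-40 + 2 \cdot 61\right)} = - \frac{6274}{\frac{11389581}{33511} + \left(-40 + 122\right)} = - \frac{6274}{\frac{11389581}{33511} + 82} = - \frac{6274}{\frac{14137483}{33511}} = \left(-6274\right) \frac{33511}{14137483} = - \frac{210248014}{14137483}$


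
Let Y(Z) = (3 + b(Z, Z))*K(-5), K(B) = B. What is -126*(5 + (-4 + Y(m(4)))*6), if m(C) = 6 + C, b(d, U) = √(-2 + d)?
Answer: 13734 + 7560*√2 ≈ 24425.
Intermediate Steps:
Y(Z) = -15 - 5*√(-2 + Z) (Y(Z) = (3 + √(-2 + Z))*(-5) = -15 - 5*√(-2 + Z))
-126*(5 + (-4 + Y(m(4)))*6) = -126*(5 + (-4 + (-15 - 5*√(-2 + (6 + 4))))*6) = -126*(5 + (-4 + (-15 - 5*√(-2 + 10)))*6) = -126*(5 + (-4 + (-15 - 10*√2))*6) = -126*(5 + (-19 - 10*√2)*6) = -126*(5 + (-114 - 60*√2)) = -126*(-109 - 60*√2) = 13734 + 7560*√2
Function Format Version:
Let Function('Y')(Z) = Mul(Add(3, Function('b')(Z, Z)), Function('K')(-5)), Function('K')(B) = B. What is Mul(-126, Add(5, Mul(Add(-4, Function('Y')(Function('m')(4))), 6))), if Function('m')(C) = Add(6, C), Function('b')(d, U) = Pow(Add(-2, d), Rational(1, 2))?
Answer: Add(13734, Mul(7560, Pow(2, Rational(1, 2)))) ≈ 24425.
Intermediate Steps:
Function('Y')(Z) = Add(-15, Mul(-5, Pow(Add(-2, Z), Rational(1, 2)))) (Function('Y')(Z) = Mul(Add(3, Pow(Add(-2, Z), Rational(1, 2))), -5) = Add(-15, Mul(-5, Pow(Add(-2, Z), Rational(1, 2)))))
Mul(-126, Add(5, Mul(Add(-4, Function('Y')(Function('m')(4))), 6))) = Mul(-126, Add(5, Mul(Add(-4, Add(-15, Mul(-5, Pow(Add(-2, Add(6, 4)), Rational(1, 2))))), 6))) = Mul(-126, Add(5, Mul(Add(-4, Add(-15, Mul(-5, Pow(Add(-2, 10), Rational(1, 2))))), 6))) = Mul(-126, Add(5, Mul(Add(-4, Add(-15, Mul(-5, Pow(8, Rational(1, 2))))), 6))) = Mul(-126, Add(5, Mul(Add(-4, Add(-15, Mul(-5, Mul(2, Pow(2, Rational(1, 2)))))), 6))) = Mul(-126, Add(5, Mul(Add(-4, Add(-15, Mul(-10, Pow(2, Rational(1, 2))))), 6))) = Mul(-126, Add(5, Mul(Add(-19, Mul(-10, Pow(2, Rational(1, 2)))), 6))) = Mul(-126, Add(5, Add(-114, Mul(-60, Pow(2, Rational(1, 2)))))) = Mul(-126, Add(-109, Mul(-60, Pow(2, Rational(1, 2))))) = Add(13734, Mul(7560, Pow(2, Rational(1, 2))))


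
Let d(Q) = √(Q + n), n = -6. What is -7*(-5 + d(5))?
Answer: 35 - 7*I ≈ 35.0 - 7.0*I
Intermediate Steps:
n = -6 (n = -1*6 = -6)
d(Q) = √(-6 + Q) (d(Q) = √(Q - 6) = √(-6 + Q))
-7*(-5 + d(5)) = -7*(-5 + √(-6 + 5)) = -7*(-5 + √(-1)) = -7*(-5 + I) = 35 - 7*I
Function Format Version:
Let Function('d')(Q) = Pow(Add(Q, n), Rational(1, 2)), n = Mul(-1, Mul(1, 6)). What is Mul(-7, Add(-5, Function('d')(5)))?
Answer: Add(35, Mul(-7, I)) ≈ Add(35.000, Mul(-7.0000, I))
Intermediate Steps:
n = -6 (n = Mul(-1, 6) = -6)
Function('d')(Q) = Pow(Add(-6, Q), Rational(1, 2)) (Function('d')(Q) = Pow(Add(Q, -6), Rational(1, 2)) = Pow(Add(-6, Q), Rational(1, 2)))
Mul(-7, Add(-5, Function('d')(5))) = Mul(-7, Add(-5, Pow(Add(-6, 5), Rational(1, 2)))) = Mul(-7, Add(-5, Pow(-1, Rational(1, 2)))) = Mul(-7, Add(-5, I)) = Add(35, Mul(-7, I))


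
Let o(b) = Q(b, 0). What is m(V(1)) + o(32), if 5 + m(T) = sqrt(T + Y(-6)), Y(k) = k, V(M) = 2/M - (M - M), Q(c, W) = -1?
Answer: -6 + 2*I ≈ -6.0 + 2.0*I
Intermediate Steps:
o(b) = -1
V(M) = 2/M (V(M) = 2/M - 1*0 = 2/M + 0 = 2/M)
m(T) = -5 + sqrt(-6 + T) (m(T) = -5 + sqrt(T - 6) = -5 + sqrt(-6 + T))
m(V(1)) + o(32) = (-5 + sqrt(-6 + 2/1)) - 1 = (-5 + sqrt(-6 + 2*1)) - 1 = (-5 + sqrt(-6 + 2)) - 1 = (-5 + sqrt(-4)) - 1 = (-5 + 2*I) - 1 = -6 + 2*I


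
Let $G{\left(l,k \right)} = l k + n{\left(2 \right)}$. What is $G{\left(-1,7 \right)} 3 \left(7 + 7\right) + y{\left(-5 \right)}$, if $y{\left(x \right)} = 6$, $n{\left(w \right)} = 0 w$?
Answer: $-288$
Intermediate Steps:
$n{\left(w \right)} = 0$
$G{\left(l,k \right)} = k l$ ($G{\left(l,k \right)} = l k + 0 = k l + 0 = k l$)
$G{\left(-1,7 \right)} 3 \left(7 + 7\right) + y{\left(-5 \right)} = 7 \left(-1\right) 3 \left(7 + 7\right) + 6 = - 7 \cdot 3 \cdot 14 + 6 = \left(-7\right) 42 + 6 = -294 + 6 = -288$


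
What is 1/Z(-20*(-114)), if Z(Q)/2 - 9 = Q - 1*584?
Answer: 1/3410 ≈ 0.00029326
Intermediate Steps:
Z(Q) = -1150 + 2*Q (Z(Q) = 18 + 2*(Q - 1*584) = 18 + 2*(Q - 584) = 18 + 2*(-584 + Q) = 18 + (-1168 + 2*Q) = -1150 + 2*Q)
1/Z(-20*(-114)) = 1/(-1150 + 2*(-20*(-114))) = 1/(-1150 + 2*2280) = 1/(-1150 + 4560) = 1/3410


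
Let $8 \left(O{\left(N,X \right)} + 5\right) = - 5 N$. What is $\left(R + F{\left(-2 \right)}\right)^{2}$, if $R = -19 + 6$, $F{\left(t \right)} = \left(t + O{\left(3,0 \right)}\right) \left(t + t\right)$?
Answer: $\frac{2025}{4} \approx 506.25$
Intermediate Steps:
$O{\left(N,X \right)} = -5 - \frac{5 N}{8}$ ($O{\left(N,X \right)} = -5 + \frac{\left(-5\right) N}{8} = -5 - \frac{5 N}{8}$)
$F{\left(t \right)} = 2 t \left(- \frac{55}{8} + t\right)$ ($F{\left(t \right)} = \left(t - \frac{55}{8}\right) \left(t + t\right) = \left(t - \frac{55}{8}\right) 2 t = \left(- \frac{55}{8} + t\right) 2 t = 2 t \left(- \frac{55}{8} + t\right)$)
$R = -13$
$\left(R + F{\left(-2 \right)}\right)^{2} = \left(-13 + \frac{1}{4} \left(-2\right) \left(-55 + 8 \left(-2\right)\right)\right)^{2} = \left(-13 + \frac{1}{4} \left(-2\right) \left(-55 - 16\right)\right)^{2} = \left(-13 + \frac{1}{4} \left(-2\right) \left(-71\right)\right)^{2} = \left(-13 + \frac{71}{2}\right)^{2} = \left(\frac{45}{2}\right)^{2} = \frac{2025}{4}$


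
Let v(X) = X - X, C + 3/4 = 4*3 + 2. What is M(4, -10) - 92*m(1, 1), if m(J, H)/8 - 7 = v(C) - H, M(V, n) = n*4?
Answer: -4456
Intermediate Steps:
M(V, n) = 4*n
C = 53/4 (C = -3/4 + (4*3 + 2) = -3/4 + (12 + 2) = -3/4 + 14 = 53/4 ≈ 13.250)
v(X) = 0
m(J, H) = 56 - 8*H (m(J, H) = 56 + 8*(0 - H) = 56 + 8*(-H) = 56 - 8*H)
M(4, -10) - 92*m(1, 1) = 4*(-10) - 92*(56 - 8*1) = -40 - 92*(56 - 8) = -40 - 92*48 = -40 - 4416 = -4456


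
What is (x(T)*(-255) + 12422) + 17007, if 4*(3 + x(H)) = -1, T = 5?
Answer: 121031/4 ≈ 30258.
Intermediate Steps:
x(H) = -13/4 (x(H) = -3 + (¼)*(-1) = -3 - ¼ = -13/4)
(x(T)*(-255) + 12422) + 17007 = (-13/4*(-255) + 12422) + 17007 = (3315/4 + 12422) + 17007 = 53003/4 + 17007 = 121031/4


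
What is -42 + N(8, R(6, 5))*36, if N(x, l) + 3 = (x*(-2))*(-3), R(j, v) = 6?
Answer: 1578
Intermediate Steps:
N(x, l) = -3 + 6*x (N(x, l) = -3 + (x*(-2))*(-3) = -3 - 2*x*(-3) = -3 + 6*x)
-42 + N(8, R(6, 5))*36 = -42 + (-3 + 6*8)*36 = -42 + (-3 + 48)*36 = -42 + 45*36 = -42 + 1620 = 1578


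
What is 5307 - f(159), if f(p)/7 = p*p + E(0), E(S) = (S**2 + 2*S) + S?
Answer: -171660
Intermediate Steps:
E(S) = S**2 + 3*S
f(p) = 7*p**2 (f(p) = 7*(p*p + 0*(3 + 0)) = 7*(p**2 + 0*3) = 7*(p**2 + 0) = 7*p**2)
5307 - f(159) = 5307 - 7*159**2 = 5307 - 7*25281 = 5307 - 1*176967 = 5307 - 176967 = -171660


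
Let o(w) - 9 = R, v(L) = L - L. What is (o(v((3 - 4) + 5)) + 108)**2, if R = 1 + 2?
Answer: 14400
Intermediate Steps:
R = 3
v(L) = 0
o(w) = 12 (o(w) = 9 + 3 = 12)
(o(v((3 - 4) + 5)) + 108)**2 = (12 + 108)**2 = 120**2 = 14400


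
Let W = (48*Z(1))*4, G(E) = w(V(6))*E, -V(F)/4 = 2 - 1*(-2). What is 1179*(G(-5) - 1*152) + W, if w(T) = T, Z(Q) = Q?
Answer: -84696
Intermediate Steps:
V(F) = -16 (V(F) = -4*(2 - 1*(-2)) = -4*(2 + 2) = -4*4 = -16)
G(E) = -16*E
W = 192 (W = (48*1)*4 = 48*4 = 192)
1179*(G(-5) - 1*152) + W = 1179*(-16*(-5) - 1*152) + 192 = 1179*(80 - 152) + 192 = 1179*(-72) + 192 = -84888 + 192 = -84696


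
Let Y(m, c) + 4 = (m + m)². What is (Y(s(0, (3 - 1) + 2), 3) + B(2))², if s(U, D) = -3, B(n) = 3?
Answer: 1225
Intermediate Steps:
Y(m, c) = -4 + 4*m² (Y(m, c) = -4 + (m + m)² = -4 + (2*m)² = -4 + 4*m²)
(Y(s(0, (3 - 1) + 2), 3) + B(2))² = ((-4 + 4*(-3)²) + 3)² = ((-4 + 4*9) + 3)² = ((-4 + 36) + 3)² = (32 + 3)² = 35² = 1225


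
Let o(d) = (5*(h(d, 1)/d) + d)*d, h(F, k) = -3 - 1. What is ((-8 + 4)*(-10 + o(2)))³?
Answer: 1124864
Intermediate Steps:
h(F, k) = -4
o(d) = d*(d - 20/d) (o(d) = (5*(-4/d) + d)*d = (-20/d + d)*d = (d - 20/d)*d = d*(d - 20/d))
((-8 + 4)*(-10 + o(2)))³ = ((-8 + 4)*(-10 + (-20 + 2²)))³ = (-4*(-10 + (-20 + 4)))³ = (-4*(-10 - 16))³ = (-4*(-26))³ = 104³ = 1124864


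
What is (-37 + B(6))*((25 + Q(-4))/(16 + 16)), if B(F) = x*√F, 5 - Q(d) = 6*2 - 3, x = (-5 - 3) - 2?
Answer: -777/32 - 105*√6/16 ≈ -40.356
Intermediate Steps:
x = -10 (x = -8 - 2 = -10)
Q(d) = -4 (Q(d) = 5 - (6*2 - 3) = 5 - (12 - 3) = 5 - 1*9 = 5 - 9 = -4)
B(F) = -10*√F
(-37 + B(6))*((25 + Q(-4))/(16 + 16)) = (-37 - 10*√6)*((25 - 4)/(16 + 16)) = (-37 - 10*√6)*(21/32) = -777/32 - 105*√6/16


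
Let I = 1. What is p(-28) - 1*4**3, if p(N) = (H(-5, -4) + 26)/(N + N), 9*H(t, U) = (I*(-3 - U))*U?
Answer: -16243/252 ≈ -64.456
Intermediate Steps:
H(t, U) = U*(-3 - U)/9 (H(t, U) = ((1*(-3 - U))*U)/9 = ((-3 - U)*U)/9 = (U*(-3 - U))/9 = U*(-3 - U)/9)
p(N) = 115/(9*N) (p(N) = (-1/9*(-4)*(3 - 4) + 26)/(N + N) = (-1/9*(-4)*(-1) + 26)/((2*N)) = (-4/9 + 26)*(1/(2*N)) = 230*(1/(2*N))/9 = 115/(9*N))
p(-28) - 1*4**3 = (115/9)/(-28) - 1*4**3 = (115/9)*(-1/28) - 1*64 = -115/252 - 64 = -16243/252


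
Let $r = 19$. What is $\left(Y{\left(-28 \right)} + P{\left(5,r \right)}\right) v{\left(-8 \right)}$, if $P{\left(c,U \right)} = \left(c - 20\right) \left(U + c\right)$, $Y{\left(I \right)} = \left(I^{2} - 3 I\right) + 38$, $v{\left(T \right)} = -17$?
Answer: $-9282$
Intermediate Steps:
$Y{\left(I \right)} = 38 + I^{2} - 3 I$
$P{\left(c,U \right)} = \left(-20 + c\right) \left(U + c\right)$
$\left(Y{\left(-28 \right)} + P{\left(5,r \right)}\right) v{\left(-8 \right)} = \left(\left(38 + \left(-28\right)^{2} - -84\right) + \left(5^{2} - 380 - 100 + 19 \cdot 5\right)\right) \left(-17\right) = \left(\left(38 + 784 + 84\right) + \left(25 - 380 - 100 + 95\right)\right) \left(-17\right) = \left(906 - 360\right) \left(-17\right) = 546 \left(-17\right) = -9282$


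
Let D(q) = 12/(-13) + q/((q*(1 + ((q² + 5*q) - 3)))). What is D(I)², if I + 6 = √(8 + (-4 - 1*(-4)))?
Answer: 1234459/1299272 + 5481*√2/49972 ≈ 1.1052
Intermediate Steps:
I = -6 + 2*√2 (I = -6 + √(8 + (-4 - 1*(-4))) = -6 + √(8 + (-4 + 4)) = -6 + √(8 + 0) = -6 + √8 = -6 + 2*√2 ≈ -3.1716)
D(q) = -12/13 + 1/(-2 + q² + 5*q) (D(q) = 12*(-1/13) + q/((q*(1 + (-3 + q² + 5*q)))) = -12/13 + q/((q*(-2 + q² + 5*q))) = -12/13 + q*(1/(q*(-2 + q² + 5*q))) = -12/13 + 1/(-2 + q² + 5*q))
D(I)² = ((37 - 60*(-6 + 2*√2) - 12*(-6 + 2*√2)²)/(13*(-2 + (-6 + 2*√2)² + 5*(-6 + 2*√2))))² = ((37 + (360 - 120*√2) - 12*(-6 + 2*√2)²)/(13*(-2 + (-6 + 2*√2)² + (-30 + 10*√2))))² = ((397 - 120*√2 - 12*(-6 + 2*√2)²)/(13*(-32 + (-6 + 2*√2)² + 10*√2)))² = (397 - 120*√2 - 12*(-6 + 2*√2)²)²/(169*(-32 + (-6 + 2*√2)² + 10*√2)²)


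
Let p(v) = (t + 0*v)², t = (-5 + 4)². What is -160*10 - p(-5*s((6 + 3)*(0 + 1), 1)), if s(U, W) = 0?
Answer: -1601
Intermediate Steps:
t = 1 (t = (-1)² = 1)
p(v) = 1 (p(v) = (1 + 0*v)² = (1 + 0)² = 1² = 1)
-160*10 - p(-5*s((6 + 3)*(0 + 1), 1)) = -160*10 - 1*1 = -1600 - 1 = -1601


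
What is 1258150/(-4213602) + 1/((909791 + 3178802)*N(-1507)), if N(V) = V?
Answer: -3876051685809626/12981074694236451 ≈ -0.29859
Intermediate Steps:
1258150/(-4213602) + 1/((909791 + 3178802)*N(-1507)) = 1258150/(-4213602) + 1/((909791 + 3178802)*(-1507)) = 1258150*(-1/4213602) - 1/1507/4088593 = -629075/2106801 + (1/4088593)*(-1/1507) = -629075/2106801 - 1/6161509651 = -3876051685809626/12981074694236451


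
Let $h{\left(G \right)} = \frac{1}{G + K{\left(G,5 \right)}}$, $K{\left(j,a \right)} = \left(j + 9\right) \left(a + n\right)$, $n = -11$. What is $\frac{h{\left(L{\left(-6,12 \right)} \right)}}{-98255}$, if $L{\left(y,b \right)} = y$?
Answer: $\frac{1}{2358120} \approx 4.2407 \cdot 10^{-7}$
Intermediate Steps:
$K{\left(j,a \right)} = \left(-11 + a\right) \left(9 + j\right)$ ($K{\left(j,a \right)} = \left(j + 9\right) \left(a - 11\right) = \left(9 + j\right) \left(-11 + a\right) = \left(-11 + a\right) \left(9 + j\right)$)
$h{\left(G \right)} = \frac{1}{-54 - 5 G}$ ($h{\left(G \right)} = \frac{1}{G + \left(-99 - 11 G + 9 \cdot 5 + 5 G\right)} = \frac{1}{G + \left(-99 - 11 G + 45 + 5 G\right)} = \frac{1}{G - \left(54 + 6 G\right)} = \frac{1}{-54 - 5 G}$)
$\frac{h{\left(L{\left(-6,12 \right)} \right)}}{-98255} = \frac{1}{\left(-54 - -30\right) \left(-98255\right)} = \frac{1}{-54 + 30} \left(- \frac{1}{98255}\right) = \frac{1}{-24} \left(- \frac{1}{98255}\right) = \left(- \frac{1}{24}\right) \left(- \frac{1}{98255}\right) = \frac{1}{2358120}$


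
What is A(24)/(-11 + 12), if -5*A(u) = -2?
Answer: ⅖ ≈ 0.40000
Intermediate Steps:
A(u) = ⅖ (A(u) = -⅕*(-2) = ⅖)
A(24)/(-11 + 12) = (⅖)/(-11 + 12) = (⅖)/1 = 1*(⅖) = ⅖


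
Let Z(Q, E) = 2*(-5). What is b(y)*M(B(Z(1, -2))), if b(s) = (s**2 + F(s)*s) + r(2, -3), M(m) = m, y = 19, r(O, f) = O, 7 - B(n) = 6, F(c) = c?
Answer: 724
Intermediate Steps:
Z(Q, E) = -10
B(n) = 1 (B(n) = 7 - 1*6 = 7 - 6 = 1)
b(s) = 2 + 2*s**2 (b(s) = (s**2 + s*s) + 2 = (s**2 + s**2) + 2 = 2*s**2 + 2 = 2 + 2*s**2)
b(y)*M(B(Z(1, -2))) = (2 + 2*19**2)*1 = (2 + 2*361)*1 = (2 + 722)*1 = 724*1 = 724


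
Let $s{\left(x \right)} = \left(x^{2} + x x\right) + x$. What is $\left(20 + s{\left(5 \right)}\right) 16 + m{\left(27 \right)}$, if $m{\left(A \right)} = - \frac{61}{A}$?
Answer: $\frac{32339}{27} \approx 1197.7$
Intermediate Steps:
$s{\left(x \right)} = x + 2 x^{2}$ ($s{\left(x \right)} = \left(x^{2} + x^{2}\right) + x = 2 x^{2} + x = x + 2 x^{2}$)
$\left(20 + s{\left(5 \right)}\right) 16 + m{\left(27 \right)} = \left(20 + 5 \left(1 + 2 \cdot 5\right)\right) 16 - \frac{61}{27} = \left(20 + 5 \left(1 + 10\right)\right) 16 - \frac{61}{27} = \left(20 + 5 \cdot 11\right) 16 - \frac{61}{27} = \left(20 + 55\right) 16 - \frac{61}{27} = 75 \cdot 16 - \frac{61}{27} = 1200 - \frac{61}{27} = \frac{32339}{27}$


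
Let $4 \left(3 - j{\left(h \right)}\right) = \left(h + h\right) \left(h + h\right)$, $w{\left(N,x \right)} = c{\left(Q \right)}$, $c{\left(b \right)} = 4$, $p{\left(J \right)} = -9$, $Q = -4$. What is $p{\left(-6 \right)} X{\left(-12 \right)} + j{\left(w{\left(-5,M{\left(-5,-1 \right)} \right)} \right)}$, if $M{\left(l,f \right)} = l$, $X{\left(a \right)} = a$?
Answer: $95$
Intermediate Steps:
$w{\left(N,x \right)} = 4$
$j{\left(h \right)} = 3 - h^{2}$ ($j{\left(h \right)} = 3 - \frac{\left(h + h\right) \left(h + h\right)}{4} = 3 - \frac{2 h 2 h}{4} = 3 - \frac{4 h^{2}}{4} = 3 - h^{2}$)
$p{\left(-6 \right)} X{\left(-12 \right)} + j{\left(w{\left(-5,M{\left(-5,-1 \right)} \right)} \right)} = \left(-9\right) \left(-12\right) + \left(3 - 4^{2}\right) = 108 + \left(3 - 16\right) = 108 - 13 = 95$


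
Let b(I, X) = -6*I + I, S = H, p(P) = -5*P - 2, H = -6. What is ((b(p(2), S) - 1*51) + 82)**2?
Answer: 8281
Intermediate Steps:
p(P) = -2 - 5*P
S = -6
b(I, X) = -5*I
((b(p(2), S) - 1*51) + 82)**2 = ((-5*(-2 - 5*2) - 1*51) + 82)**2 = ((-5*(-2 - 10) - 51) + 82)**2 = ((-5*(-12) - 51) + 82)**2 = ((60 - 51) + 82)**2 = (9 + 82)**2 = 91**2 = 8281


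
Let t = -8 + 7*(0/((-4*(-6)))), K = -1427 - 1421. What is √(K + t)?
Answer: 2*I*√714 ≈ 53.442*I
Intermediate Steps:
K = -2848
t = -8 (t = -8 + 7*(0/24) = -8 + 7*(0*(1/24)) = -8 + 7*0 = -8 + 0 = -8)
√(K + t) = √(-2848 - 8) = √(-2856) = 2*I*√714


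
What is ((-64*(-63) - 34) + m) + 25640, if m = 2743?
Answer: 32381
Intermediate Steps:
((-64*(-63) - 34) + m) + 25640 = ((-64*(-63) - 34) + 2743) + 25640 = ((4032 - 34) + 2743) + 25640 = (3998 + 2743) + 25640 = 6741 + 25640 = 32381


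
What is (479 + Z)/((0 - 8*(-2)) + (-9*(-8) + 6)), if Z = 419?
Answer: 449/47 ≈ 9.5532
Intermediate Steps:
(479 + Z)/((0 - 8*(-2)) + (-9*(-8) + 6)) = (479 + 419)/((0 - 8*(-2)) + (-9*(-8) + 6)) = 898/((0 + 16) + (72 + 6)) = 898/(16 + 78) = 898/94 = 898*(1/94) = 449/47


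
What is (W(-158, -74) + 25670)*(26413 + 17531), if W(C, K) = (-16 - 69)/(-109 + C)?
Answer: 100397025800/89 ≈ 1.1281e+9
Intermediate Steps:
W(C, K) = -85/(-109 + C)
(W(-158, -74) + 25670)*(26413 + 17531) = (-85/(-109 - 158) + 25670)*(26413 + 17531) = (-85/(-267) + 25670)*43944 = (-85*(-1/267) + 25670)*43944 = (85/267 + 25670)*43944 = (6853975/267)*43944 = 100397025800/89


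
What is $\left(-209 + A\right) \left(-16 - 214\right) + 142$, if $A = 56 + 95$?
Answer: $13482$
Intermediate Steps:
$A = 151$
$\left(-209 + A\right) \left(-16 - 214\right) + 142 = \left(-209 + 151\right) \left(-16 - 214\right) + 142 = \left(-58\right) \left(-230\right) + 142 = 13340 + 142 = 13482$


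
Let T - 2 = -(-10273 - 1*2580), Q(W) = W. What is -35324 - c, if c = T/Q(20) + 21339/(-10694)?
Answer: -769214171/21388 ≈ -35965.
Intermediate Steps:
T = 12855 (T = 2 - (-10273 - 1*2580) = 2 - (-10273 - 2580) = 2 - 1*(-12853) = 2 + 12853 = 12855)
c = 13704459/21388 (c = 12855/20 + 21339/(-10694) = 12855*(1/20) + 21339*(-1/10694) = 2571/4 - 21339/10694 = 13704459/21388 ≈ 640.75)
-35324 - c = -35324 - 1*13704459/21388 = -35324 - 13704459/21388 = -769214171/21388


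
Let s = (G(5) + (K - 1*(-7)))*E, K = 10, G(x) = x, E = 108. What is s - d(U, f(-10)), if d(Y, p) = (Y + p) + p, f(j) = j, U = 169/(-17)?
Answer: 40901/17 ≈ 2405.9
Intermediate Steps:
U = -169/17 (U = 169*(-1/17) = -169/17 ≈ -9.9412)
d(Y, p) = Y + 2*p
s = 2376 (s = (5 + (10 - 1*(-7)))*108 = (5 + (10 + 7))*108 = (5 + 17)*108 = 22*108 = 2376)
s - d(U, f(-10)) = 2376 - (-169/17 + 2*(-10)) = 2376 - (-169/17 - 20) = 2376 - 1*(-509/17) = 2376 + 509/17 = 40901/17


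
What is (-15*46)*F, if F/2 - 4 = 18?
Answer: -30360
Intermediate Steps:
F = 44 (F = 8 + 2*18 = 8 + 36 = 44)
(-15*46)*F = -15*46*44 = -690*44 = -30360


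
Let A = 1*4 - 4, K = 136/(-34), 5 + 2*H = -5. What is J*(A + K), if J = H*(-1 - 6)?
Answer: -140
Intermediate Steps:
H = -5 (H = -5/2 + (1/2)*(-5) = -5/2 - 5/2 = -5)
K = -4 (K = 136*(-1/34) = -4)
J = 35 (J = -5*(-1 - 6) = -5*(-7) = 35)
A = 0 (A = 4 - 4 = 0)
J*(A + K) = 35*(0 - 4) = 35*(-4) = -140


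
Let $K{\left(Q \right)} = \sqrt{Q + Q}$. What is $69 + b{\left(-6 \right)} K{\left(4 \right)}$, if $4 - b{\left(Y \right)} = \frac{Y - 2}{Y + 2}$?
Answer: $69 + 4 \sqrt{2} \approx 74.657$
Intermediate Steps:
$K{\left(Q \right)} = \sqrt{2} \sqrt{Q}$ ($K{\left(Q \right)} = \sqrt{2 Q} = \sqrt{2} \sqrt{Q}$)
$b{\left(Y \right)} = 4 - \frac{-2 + Y}{2 + Y}$ ($b{\left(Y \right)} = 4 - \frac{Y - 2}{Y + 2} = 4 - \frac{-2 + Y}{2 + Y}$)
$69 + b{\left(-6 \right)} K{\left(4 \right)} = 69 + \frac{10 + 3 \left(-6\right)}{2 - 6} \sqrt{2} \sqrt{4} = 69 + \frac{10 - 18}{-4} \sqrt{2} \cdot 2 = 69 + \left(- \frac{1}{4}\right) \left(-8\right) 2 \sqrt{2} = 69 + 2 \cdot 2 \sqrt{2} = 69 + 4 \sqrt{2}$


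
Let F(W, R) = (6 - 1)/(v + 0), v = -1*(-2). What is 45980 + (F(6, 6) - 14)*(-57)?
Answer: 93271/2 ≈ 46636.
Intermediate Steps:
v = 2
F(W, R) = 5/2 (F(W, R) = (6 - 1)/(2 + 0) = 5/2)
45980 + (F(6, 6) - 14)*(-57) = 45980 + (5/2 - 14)*(-57) = 45980 - 23/2*(-57) = 45980 + 1311/2 = 93271/2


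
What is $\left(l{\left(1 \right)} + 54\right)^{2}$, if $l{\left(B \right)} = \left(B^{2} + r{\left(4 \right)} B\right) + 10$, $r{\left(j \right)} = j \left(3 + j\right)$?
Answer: $8649$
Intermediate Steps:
$l{\left(B \right)} = 10 + B^{2} + 28 B$ ($l{\left(B \right)} = \left(B^{2} + 4 \left(3 + 4\right) B\right) + 10 = \left(B^{2} + 4 \cdot 7 B\right) + 10 = \left(B^{2} + 28 B\right) + 10 = 10 + B^{2} + 28 B$)
$\left(l{\left(1 \right)} + 54\right)^{2} = \left(\left(10 + 1^{2} + 28 \cdot 1\right) + 54\right)^{2} = \left(\left(10 + 1 + 28\right) + 54\right)^{2} = \left(39 + 54\right)^{2} = 93^{2} = 8649$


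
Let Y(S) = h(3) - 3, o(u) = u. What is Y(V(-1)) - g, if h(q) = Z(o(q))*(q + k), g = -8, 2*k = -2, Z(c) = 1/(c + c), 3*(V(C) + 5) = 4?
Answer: 16/3 ≈ 5.3333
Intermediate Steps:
V(C) = -11/3 (V(C) = -5 + (⅓)*4 = -5 + 4/3 = -11/3)
Z(c) = 1/(2*c)
k = -1 (k = (½)*(-2) = -1)
h(q) = (-1 + q)/(2*q) (h(q) = (1/(2*q))*(q - 1) = (1/(2*q))*(-1 + q) = (-1 + q)/(2*q))
Y(S) = -8/3 (Y(S) = (½)*(-1 + 3)/3 - 3 = (½)*(⅓)*2 - 3 = ⅓ - 3 = -8/3)
Y(V(-1)) - g = -8/3 - 1*(-8) = -8/3 + 8 = 16/3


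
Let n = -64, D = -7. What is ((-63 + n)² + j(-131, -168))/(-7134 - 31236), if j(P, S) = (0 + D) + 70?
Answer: -8096/19185 ≈ -0.42200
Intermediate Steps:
j(P, S) = 63 (j(P, S) = (0 - 7) + 70 = -7 + 70 = 63)
((-63 + n)² + j(-131, -168))/(-7134 - 31236) = ((-63 - 64)² + 63)/(-7134 - 31236) = ((-127)² + 63)/(-38370) = (16129 + 63)*(-1/38370) = 16192*(-1/38370) = -8096/19185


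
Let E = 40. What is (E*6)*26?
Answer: 6240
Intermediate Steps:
(E*6)*26 = (40*6)*26 = 240*26 = 6240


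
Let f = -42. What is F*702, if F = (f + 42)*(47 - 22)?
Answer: 0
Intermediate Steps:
F = 0 (F = (-42 + 42)*(47 - 22) = 0*25 = 0)
F*702 = 0*702 = 0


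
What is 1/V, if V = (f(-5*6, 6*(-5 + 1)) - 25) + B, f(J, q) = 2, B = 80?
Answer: 1/57 ≈ 0.017544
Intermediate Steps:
V = 57 (V = (2 - 25) + 80 = -23 + 80 = 57)
1/V = 1/57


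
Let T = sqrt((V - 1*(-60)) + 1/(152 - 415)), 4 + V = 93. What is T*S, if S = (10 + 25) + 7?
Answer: 126*sqrt(1145102)/263 ≈ 512.67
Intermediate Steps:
V = 89 (V = -4 + 93 = 89)
T = 3*sqrt(1145102)/263 (T = sqrt((89 - 1*(-60)) + 1/(152 - 415)) = sqrt((89 + 60) + 1/(-263)) = sqrt(149 - 1/263) = sqrt(39186/263) = 3*sqrt(1145102)/263 ≈ 12.206)
S = 42 (S = 35 + 7 = 42)
T*S = (3*sqrt(1145102)/263)*42 = 126*sqrt(1145102)/263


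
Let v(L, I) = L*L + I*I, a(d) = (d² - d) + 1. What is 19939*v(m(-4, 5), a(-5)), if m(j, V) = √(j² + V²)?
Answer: 19978878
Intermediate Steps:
m(j, V) = √(V² + j²)
a(d) = 1 + d² - d
v(L, I) = I² + L² (v(L, I) = L² + I² = I² + L²)
19939*v(m(-4, 5), a(-5)) = 19939*((1 + (-5)² - 1*(-5))² + (√(5² + (-4)²))²) = 19939*((1 + 25 + 5)² + (√(25 + 16))²) = 19939*(31² + (√41)²) = 19939*(961 + 41) = 19939*1002 = 19978878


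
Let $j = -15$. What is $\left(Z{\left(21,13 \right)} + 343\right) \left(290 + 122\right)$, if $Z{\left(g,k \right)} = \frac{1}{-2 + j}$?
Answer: $\frac{2401960}{17} \approx 1.4129 \cdot 10^{5}$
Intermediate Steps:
$Z{\left(g,k \right)} = - \frac{1}{17}$ ($Z{\left(g,k \right)} = \frac{1}{-2 - 15} = \frac{1}{-17} = - \frac{1}{17}$)
$\left(Z{\left(21,13 \right)} + 343\right) \left(290 + 122\right) = \left(- \frac{1}{17} + 343\right) \left(290 + 122\right) = \frac{5830}{17} \cdot 412 = \frac{2401960}{17}$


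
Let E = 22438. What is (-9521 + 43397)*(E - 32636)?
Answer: -345467448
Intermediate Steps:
(-9521 + 43397)*(E - 32636) = (-9521 + 43397)*(22438 - 32636) = 33876*(-10198) = -345467448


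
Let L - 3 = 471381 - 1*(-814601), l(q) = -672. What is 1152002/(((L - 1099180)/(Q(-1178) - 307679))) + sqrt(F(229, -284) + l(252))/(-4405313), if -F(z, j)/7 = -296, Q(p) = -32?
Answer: -354483687422/186805 - 10*sqrt(14)/4405313 ≈ -1.8976e+6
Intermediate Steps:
F(z, j) = 2072 (F(z, j) = -7*(-296) = 2072)
L = 1285985 (L = 3 + (471381 - 1*(-814601)) = 3 + (471381 + 814601) = 3 + 1285982 = 1285985)
1152002/(((L - 1099180)/(Q(-1178) - 307679))) + sqrt(F(229, -284) + l(252))/(-4405313) = 1152002/(((1285985 - 1099180)/(-32 - 307679))) + sqrt(2072 - 672)/(-4405313) = 1152002/((186805/(-307711))) + sqrt(1400)*(-1/4405313) = 1152002/((186805*(-1/307711))) + (10*sqrt(14))*(-1/4405313) = 1152002/(-186805/307711) - 10*sqrt(14)/4405313 = 1152002*(-307711/186805) - 10*sqrt(14)/4405313 = -354483687422/186805 - 10*sqrt(14)/4405313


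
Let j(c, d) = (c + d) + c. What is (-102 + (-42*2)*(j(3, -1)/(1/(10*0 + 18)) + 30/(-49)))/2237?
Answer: -53274/15659 ≈ -3.4021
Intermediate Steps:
j(c, d) = d + 2*c
(-102 + (-42*2)*(j(3, -1)/(1/(10*0 + 18)) + 30/(-49)))/2237 = (-102 + (-42*2)*((-1 + 2*3)/(1/(10*0 + 18)) + 30/(-49)))/2237 = (-102 - 84*((-1 + 6)/(1/(0 + 18)) + 30*(-1/49)))*(1/2237) = (-102 - 84*(5/(1/18) - 30/49))*(1/2237) = (-102 - 84*(5*18 - 30/49))*(1/2237) = (-102 - 84*(90 - 30/49))*(1/2237) = (-102 - 84*4380/49)*(1/2237) = (-102 - 52560/7)*(1/2237) = -53274/7*1/2237 = -53274/15659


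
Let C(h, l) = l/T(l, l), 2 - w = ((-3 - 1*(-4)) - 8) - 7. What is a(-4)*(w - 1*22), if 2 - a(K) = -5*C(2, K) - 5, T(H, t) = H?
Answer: -72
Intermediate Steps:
w = 16 (w = 2 - (((-3 - 1*(-4)) - 8) - 7) = 2 - (((-3 + 4) - 8) - 7) = 2 - ((1 - 8) - 7) = 2 - (-7 - 7) = 2 - 1*(-14) = 2 + 14 = 16)
C(h, l) = 1 (C(h, l) = l/l = 1)
a(K) = 12 (a(K) = 2 - (-5*1 - 5) = 2 - (-5 - 5) = 2 - 1*(-10) = 2 + 10 = 12)
a(-4)*(w - 1*22) = 12*(16 - 1*22) = 12*(16 - 22) = 12*(-6) = -72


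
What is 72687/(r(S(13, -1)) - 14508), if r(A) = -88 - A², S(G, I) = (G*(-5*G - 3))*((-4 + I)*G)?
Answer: -72687/3301666196 ≈ -2.2015e-5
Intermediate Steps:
S(G, I) = G²*(-4 + I)*(-3 - 5*G) (S(G, I) = (G*(-3 - 5*G))*(G*(-4 + I)) = G²*(-4 + I)*(-3 - 5*G))
72687/(r(S(13, -1)) - 14508) = 72687/((-88 - (13²*(12 - 3*(-1) + 20*13 - 5*13*(-1)))²) - 14508) = 72687/((-88 - (169*(12 + 3 + 260 + 65))²) - 14508) = 72687/((-88 - (169*340)²) - 14508) = 72687/((-88 - 1*57460²) - 14508) = 72687/((-88 - 1*3301651600) - 14508) = 72687/((-88 - 3301651600) - 14508) = 72687/(-3301651688 - 14508) = 72687/(-3301666196) = 72687*(-1/3301666196) = -72687/3301666196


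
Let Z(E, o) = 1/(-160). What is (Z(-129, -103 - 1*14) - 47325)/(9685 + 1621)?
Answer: -7572001/1808960 ≈ -4.1858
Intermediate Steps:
Z(E, o) = -1/160
(Z(-129, -103 - 1*14) - 47325)/(9685 + 1621) = (-1/160 - 47325)/(9685 + 1621) = -7572001/160/11306 = -7572001/160*1/11306 = -7572001/1808960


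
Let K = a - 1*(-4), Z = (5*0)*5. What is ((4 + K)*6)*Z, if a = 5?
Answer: 0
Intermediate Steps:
Z = 0 (Z = 0*5 = 0)
K = 9 (K = 5 - 1*(-4) = 5 + 4 = 9)
((4 + K)*6)*Z = ((4 + 9)*6)*0 = (13*6)*0 = 78*0 = 0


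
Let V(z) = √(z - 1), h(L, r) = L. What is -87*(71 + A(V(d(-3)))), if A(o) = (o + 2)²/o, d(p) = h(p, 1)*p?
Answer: -6525 - 261*√2 ≈ -6894.1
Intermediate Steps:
d(p) = p² (d(p) = p*p = p²)
V(z) = √(-1 + z)
A(o) = (2 + o)²/o
-87*(71 + A(V(d(-3)))) = -87*(71 + (2 + √(-1 + (-3)²))²/(√(-1 + (-3)²))) = -87*(71 + (2 + √(-1 + 9))²/(√(-1 + 9))) = -87*(71 + (2 + √8)²/(√8)) = -87*(71 + (2 + 2*√2)²/((2*√2))) = -87*(71 + (√2/4)*(2 + 2*√2)²) = -87*(71 + √2*(2 + 2*√2)²/4) = -6177 - 87*√2*(2 + 2*√2)²/4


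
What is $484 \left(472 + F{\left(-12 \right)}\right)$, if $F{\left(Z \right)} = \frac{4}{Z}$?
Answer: $\frac{684860}{3} \approx 2.2829 \cdot 10^{5}$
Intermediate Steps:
$484 \left(472 + F{\left(-12 \right)}\right) = 484 \left(472 + \frac{4}{-12}\right) = 484 \left(472 + 4 \left(- \frac{1}{12}\right)\right) = 484 \left(472 - \frac{1}{3}\right) = 484 \cdot \frac{1415}{3} = \frac{684860}{3}$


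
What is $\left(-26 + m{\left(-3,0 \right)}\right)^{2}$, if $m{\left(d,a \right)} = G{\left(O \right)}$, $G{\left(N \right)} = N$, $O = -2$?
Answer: $784$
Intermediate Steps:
$m{\left(d,a \right)} = -2$
$\left(-26 + m{\left(-3,0 \right)}\right)^{2} = \left(-26 - 2\right)^{2} = \left(-28\right)^{2} = 784$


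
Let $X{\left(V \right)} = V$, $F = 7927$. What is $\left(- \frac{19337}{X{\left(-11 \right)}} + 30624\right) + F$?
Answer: $\frac{443398}{11} \approx 40309.0$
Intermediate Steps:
$\left(- \frac{19337}{X{\left(-11 \right)}} + 30624\right) + F = \left(- \frac{19337}{-11} + 30624\right) + 7927 = \left(\left(-19337\right) \left(- \frac{1}{11}\right) + 30624\right) + 7927 = \left(\frac{19337}{11} + 30624\right) + 7927 = \frac{356201}{11} + 7927 = \frac{443398}{11}$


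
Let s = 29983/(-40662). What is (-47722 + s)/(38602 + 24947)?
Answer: -1940501947/2584029438 ≈ -0.75096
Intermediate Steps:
s = -29983/40662 (s = 29983*(-1/40662) = -29983/40662 ≈ -0.73737)
(-47722 + s)/(38602 + 24947) = (-47722 - 29983/40662)/(38602 + 24947) = -1940501947/40662/63549 = -1940501947/40662*1/63549 = -1940501947/2584029438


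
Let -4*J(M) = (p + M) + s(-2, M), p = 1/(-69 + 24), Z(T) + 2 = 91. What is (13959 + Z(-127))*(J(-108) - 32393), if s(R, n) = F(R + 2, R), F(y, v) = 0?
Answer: -20460487048/45 ≈ -4.5468e+8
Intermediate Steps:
Z(T) = 89 (Z(T) = -2 + 91 = 89)
s(R, n) = 0
p = -1/45 (p = 1/(-45) = -1/45 ≈ -0.022222)
J(M) = 1/180 - M/4 (J(M) = -((-1/45 + M) + 0)/4 = -(-1/45 + M)/4 = 1/180 - M/4)
(13959 + Z(-127))*(J(-108) - 32393) = (13959 + 89)*((1/180 - 1/4*(-108)) - 32393) = 14048*((1/180 + 27) - 32393) = 14048*(4861/180 - 32393) = 14048*(-5825879/180) = -20460487048/45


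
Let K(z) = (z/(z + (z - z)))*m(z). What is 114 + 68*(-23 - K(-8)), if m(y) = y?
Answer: -906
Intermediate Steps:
K(z) = z (K(z) = (z/(z + (z - z)))*z = (z/(z + 0))*z = (z/z)*z = 1*z = z)
114 + 68*(-23 - K(-8)) = 114 + 68*(-23 - 1*(-8)) = 114 + 68*(-23 + 8) = 114 + 68*(-15) = 114 - 1020 = -906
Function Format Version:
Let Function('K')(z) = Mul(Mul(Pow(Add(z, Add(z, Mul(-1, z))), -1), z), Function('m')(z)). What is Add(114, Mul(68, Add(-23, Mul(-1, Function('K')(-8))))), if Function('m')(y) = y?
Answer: -906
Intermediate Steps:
Function('K')(z) = z (Function('K')(z) = Mul(Mul(Pow(Add(z, Add(z, Mul(-1, z))), -1), z), z) = Mul(Mul(Pow(Add(z, 0), -1), z), z) = Mul(Mul(Pow(z, -1), z), z) = Mul(1, z) = z)
Add(114, Mul(68, Add(-23, Mul(-1, Function('K')(-8))))) = Add(114, Mul(68, Add(-23, Mul(-1, -8)))) = Add(114, Mul(68, Add(-23, 8))) = Add(114, Mul(68, -15)) = Add(114, -1020) = -906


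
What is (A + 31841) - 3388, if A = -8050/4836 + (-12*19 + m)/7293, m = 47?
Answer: 12864715301/452166 ≈ 28451.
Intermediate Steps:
A = -763897/452166 (A = -8050/4836 + (-12*19 + 47)/7293 = -8050*1/4836 + (-228 + 47)*(1/7293) = -4025/2418 - 181*1/7293 = -4025/2418 - 181/7293 = -763897/452166 ≈ -1.6894)
(A + 31841) - 3388 = (-763897/452166 + 31841) - 3388 = 14396653709/452166 - 3388 = 12864715301/452166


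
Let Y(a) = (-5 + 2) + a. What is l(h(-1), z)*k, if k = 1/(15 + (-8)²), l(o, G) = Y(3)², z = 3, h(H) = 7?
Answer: 0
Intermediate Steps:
Y(a) = -3 + a
l(o, G) = 0 (l(o, G) = (-3 + 3)² = 0² = 0)
k = 1/79 (k = 1/(15 + 64) = 1/79 ≈ 0.012658)
l(h(-1), z)*k = 0*(1/79) = 0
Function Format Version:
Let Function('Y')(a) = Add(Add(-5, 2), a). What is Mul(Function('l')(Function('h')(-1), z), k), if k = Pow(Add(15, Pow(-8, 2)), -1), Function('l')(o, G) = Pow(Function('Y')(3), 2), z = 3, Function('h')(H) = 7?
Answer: 0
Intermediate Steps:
Function('Y')(a) = Add(-3, a)
Function('l')(o, G) = 0 (Function('l')(o, G) = Pow(Add(-3, 3), 2) = Pow(0, 2) = 0)
k = Rational(1, 79) (k = Pow(Add(15, 64), -1) = Pow(79, -1) = Rational(1, 79) ≈ 0.012658)
Mul(Function('l')(Function('h')(-1), z), k) = Mul(0, Rational(1, 79)) = 0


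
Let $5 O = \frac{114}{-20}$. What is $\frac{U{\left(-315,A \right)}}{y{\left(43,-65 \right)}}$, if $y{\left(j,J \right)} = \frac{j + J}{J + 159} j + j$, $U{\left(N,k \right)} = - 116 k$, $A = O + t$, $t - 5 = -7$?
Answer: $\frac{213991}{19350} \approx 11.059$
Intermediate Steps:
$t = -2$ ($t = 5 - 7 = -2$)
$O = - \frac{57}{50}$ ($O = \frac{114 \frac{1}{-20}}{5} = \frac{114 \left(- \frac{1}{20}\right)}{5} = \frac{1}{5} \left(- \frac{57}{10}\right) = - \frac{57}{50} \approx -1.14$)
$A = - \frac{157}{50}$ ($A = - \frac{57}{50} - 2 = - \frac{157}{50} \approx -3.14$)
$y{\left(j,J \right)} = j + \frac{j \left(J + j\right)}{159 + J}$ ($y{\left(j,J \right)} = \frac{J + j}{159 + J} j + j = \frac{j \left(J + j\right)}{159 + J} + j = j + \frac{j \left(J + j\right)}{159 + J}$)
$\frac{U{\left(-315,A \right)}}{y{\left(43,-65 \right)}} = \frac{\left(-116\right) \left(- \frac{157}{50}\right)}{43 \frac{1}{159 - 65} \left(159 + 43 + 2 \left(-65\right)\right)} = \frac{9106}{25 \frac{43 \left(159 + 43 - 130\right)}{94}} = \frac{9106}{25 \cdot 43 \cdot \frac{1}{94} \cdot 72} = \frac{9106}{25 \cdot \frac{1548}{47}} = \frac{9106}{25} \cdot \frac{47}{1548} = \frac{213991}{19350}$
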